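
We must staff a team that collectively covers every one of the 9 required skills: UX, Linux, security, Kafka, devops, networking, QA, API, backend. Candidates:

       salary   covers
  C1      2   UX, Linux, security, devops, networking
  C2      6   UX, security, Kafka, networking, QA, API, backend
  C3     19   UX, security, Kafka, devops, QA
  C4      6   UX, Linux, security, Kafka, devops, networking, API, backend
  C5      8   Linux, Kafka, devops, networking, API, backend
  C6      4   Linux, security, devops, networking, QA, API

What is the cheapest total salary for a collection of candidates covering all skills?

8

C1, C2 cover every skill at salary 2 + 6 = 8.
Any cover uses at least 2 candidates; among all covering selections none totals below 8.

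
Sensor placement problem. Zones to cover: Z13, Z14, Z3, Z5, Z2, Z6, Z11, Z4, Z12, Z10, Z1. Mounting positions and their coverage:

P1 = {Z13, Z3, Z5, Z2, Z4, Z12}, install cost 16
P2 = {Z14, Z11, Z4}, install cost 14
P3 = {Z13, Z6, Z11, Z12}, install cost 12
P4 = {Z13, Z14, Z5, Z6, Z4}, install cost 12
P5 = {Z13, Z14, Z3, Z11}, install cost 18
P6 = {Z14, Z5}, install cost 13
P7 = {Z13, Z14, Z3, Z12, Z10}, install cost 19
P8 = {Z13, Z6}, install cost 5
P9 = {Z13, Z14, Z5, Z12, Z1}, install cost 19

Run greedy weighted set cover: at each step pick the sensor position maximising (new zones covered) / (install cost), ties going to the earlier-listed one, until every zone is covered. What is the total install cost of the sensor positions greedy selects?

78

Pick 1: P4 adds 5 new (Z13, Z14, Z5, Z6, Z4) at install cost 12 (ratio 5/12).
Pick 2: P1 adds 3 new (Z3, Z2, Z12) at install cost 16 (ratio 3/16).
Pick 3: P3 adds 1 new (Z11) at install cost 12 (ratio 1/12).
Pick 4: P7 adds 1 new (Z10) at install cost 19 (ratio 1/19).
Pick 5: P9 adds 1 new (Z1) at install cost 19 (ratio 1/19).
Greedy total install cost: 12 + 16 + 12 + 19 + 19 = 78. (The true optimum is 66, so greedy overshoots here.)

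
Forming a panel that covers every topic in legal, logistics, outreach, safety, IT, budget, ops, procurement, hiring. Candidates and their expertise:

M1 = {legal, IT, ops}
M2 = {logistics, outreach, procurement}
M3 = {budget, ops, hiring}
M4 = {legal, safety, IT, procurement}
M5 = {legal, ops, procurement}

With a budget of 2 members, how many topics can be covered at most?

Choosing M3, M4 covers {legal, safety, IT, budget, ops, procurement, hiring} — 7 topics.
No choice of 2 members does better; here logistics, outreach are left uncovered.

7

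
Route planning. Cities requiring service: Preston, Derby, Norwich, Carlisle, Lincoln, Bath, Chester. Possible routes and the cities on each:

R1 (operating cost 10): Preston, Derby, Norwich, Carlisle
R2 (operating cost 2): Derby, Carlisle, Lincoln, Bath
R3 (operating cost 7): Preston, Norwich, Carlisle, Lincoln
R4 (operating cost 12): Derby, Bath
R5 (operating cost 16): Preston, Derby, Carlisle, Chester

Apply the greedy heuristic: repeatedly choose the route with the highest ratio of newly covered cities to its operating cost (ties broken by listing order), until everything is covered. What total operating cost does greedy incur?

25

Pick 1: R2 adds 4 new (Derby, Carlisle, Lincoln, Bath) at operating cost 2 (ratio 4/2).
Pick 2: R3 adds 2 new (Preston, Norwich) at operating cost 7 (ratio 2/7).
Pick 3: R5 adds 1 new (Chester) at operating cost 16 (ratio 1/16).
Greedy total operating cost: 2 + 7 + 16 = 25.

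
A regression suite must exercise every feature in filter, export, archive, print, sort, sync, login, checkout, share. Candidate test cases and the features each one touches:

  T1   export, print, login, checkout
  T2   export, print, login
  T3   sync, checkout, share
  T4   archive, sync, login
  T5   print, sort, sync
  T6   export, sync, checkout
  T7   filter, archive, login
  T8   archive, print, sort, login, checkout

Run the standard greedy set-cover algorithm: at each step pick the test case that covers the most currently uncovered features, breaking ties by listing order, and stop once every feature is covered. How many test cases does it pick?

Pick 1: T8 covers 5 new features (archive, print, sort, login, checkout).
Pick 2: T3 covers 2 new features (sync, share).
Pick 3: T1 covers 1 new features (export).
Pick 4: T7 covers 1 new features (filter).
Greedy uses 4 test cases.

4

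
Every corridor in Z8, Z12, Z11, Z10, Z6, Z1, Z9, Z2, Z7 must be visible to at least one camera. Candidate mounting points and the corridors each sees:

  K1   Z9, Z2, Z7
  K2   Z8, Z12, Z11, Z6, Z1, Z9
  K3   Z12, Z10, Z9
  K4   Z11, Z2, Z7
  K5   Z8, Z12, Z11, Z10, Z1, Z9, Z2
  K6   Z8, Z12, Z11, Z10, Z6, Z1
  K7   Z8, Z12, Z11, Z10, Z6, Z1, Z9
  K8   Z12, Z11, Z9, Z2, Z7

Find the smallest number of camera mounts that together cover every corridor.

2

K1, K6 together cover {Z8, Z12, Z11, Z10, Z6, Z1, Z9, Z2, Z7} — every corridor.
No single camera mount contains all 9 corridors, so 2 is optimal.
Greedy (largest uncovered first) would take K5, K1, K2 — 3 camera mounts — but 2 suffice.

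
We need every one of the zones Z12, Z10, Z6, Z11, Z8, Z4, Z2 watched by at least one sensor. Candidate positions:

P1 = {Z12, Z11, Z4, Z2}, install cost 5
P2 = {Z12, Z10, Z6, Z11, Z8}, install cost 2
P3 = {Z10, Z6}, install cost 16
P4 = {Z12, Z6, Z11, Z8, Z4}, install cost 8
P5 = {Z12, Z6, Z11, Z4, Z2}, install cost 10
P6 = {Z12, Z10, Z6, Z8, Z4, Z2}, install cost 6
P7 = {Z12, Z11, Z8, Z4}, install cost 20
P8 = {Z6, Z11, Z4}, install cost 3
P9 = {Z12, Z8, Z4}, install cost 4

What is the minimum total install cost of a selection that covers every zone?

P1, P2 cover every zone at install cost 5 + 2 = 7.
Any cover uses at least 2 sensor positions; among all covering selections none totals below 7.

7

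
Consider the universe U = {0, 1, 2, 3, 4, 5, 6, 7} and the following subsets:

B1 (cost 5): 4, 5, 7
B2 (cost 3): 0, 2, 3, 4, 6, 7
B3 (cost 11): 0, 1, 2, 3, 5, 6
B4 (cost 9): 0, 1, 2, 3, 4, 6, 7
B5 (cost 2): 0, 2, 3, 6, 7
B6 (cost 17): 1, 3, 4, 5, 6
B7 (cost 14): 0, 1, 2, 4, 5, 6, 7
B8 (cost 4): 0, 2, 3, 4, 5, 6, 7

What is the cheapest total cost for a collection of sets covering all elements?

B4, B8 cover every element at cost 9 + 4 = 13.
Any cover uses at least 2 sets; among all covering selections none totals below 13.
Greedy by coverage-per-cost would pick B5, B8, B4 for 15 — worse than the optimum 13.

13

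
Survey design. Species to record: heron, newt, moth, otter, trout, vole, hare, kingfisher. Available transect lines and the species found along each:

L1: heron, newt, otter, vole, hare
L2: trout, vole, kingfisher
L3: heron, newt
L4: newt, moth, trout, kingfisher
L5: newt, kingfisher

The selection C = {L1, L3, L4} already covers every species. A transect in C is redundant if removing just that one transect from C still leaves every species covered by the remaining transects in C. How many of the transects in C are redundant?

Drop L1: otter, vole, hare uncovered — not redundant.
Drop L3: the rest still cover every species — redundant.
Drop L4: moth, trout, kingfisher uncovered — not redundant.
1 redundant: L3.

1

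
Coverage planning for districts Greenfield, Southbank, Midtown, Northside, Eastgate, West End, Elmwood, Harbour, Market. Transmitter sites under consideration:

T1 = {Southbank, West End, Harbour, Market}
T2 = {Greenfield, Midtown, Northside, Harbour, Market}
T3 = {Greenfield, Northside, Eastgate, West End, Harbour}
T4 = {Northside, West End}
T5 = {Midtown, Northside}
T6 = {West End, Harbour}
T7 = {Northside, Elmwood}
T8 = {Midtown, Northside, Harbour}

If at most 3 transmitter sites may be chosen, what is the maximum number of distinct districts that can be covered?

8

Choosing T1, T2, T3 covers {Greenfield, Southbank, Midtown, Northside, Eastgate, West End, Harbour, Market} — 8 districts.
No choice of 3 transmitter sites does better; here Elmwood is left uncovered.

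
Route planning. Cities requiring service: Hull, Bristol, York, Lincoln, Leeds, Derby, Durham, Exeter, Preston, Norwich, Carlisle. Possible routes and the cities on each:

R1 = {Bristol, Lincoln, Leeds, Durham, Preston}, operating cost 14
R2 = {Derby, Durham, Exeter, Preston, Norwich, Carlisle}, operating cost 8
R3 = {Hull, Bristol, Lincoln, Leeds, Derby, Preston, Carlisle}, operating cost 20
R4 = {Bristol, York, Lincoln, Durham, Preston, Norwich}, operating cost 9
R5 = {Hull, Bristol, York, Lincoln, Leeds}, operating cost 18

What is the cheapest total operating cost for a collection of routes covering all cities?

26

R2, R5 cover every city at operating cost 8 + 18 = 26.
Any cover uses at least 2 routes; among all covering selections none totals below 26.
Greedy by coverage-per-operating cost would pick R2, R4, R5 for 35 — worse than the optimum 26.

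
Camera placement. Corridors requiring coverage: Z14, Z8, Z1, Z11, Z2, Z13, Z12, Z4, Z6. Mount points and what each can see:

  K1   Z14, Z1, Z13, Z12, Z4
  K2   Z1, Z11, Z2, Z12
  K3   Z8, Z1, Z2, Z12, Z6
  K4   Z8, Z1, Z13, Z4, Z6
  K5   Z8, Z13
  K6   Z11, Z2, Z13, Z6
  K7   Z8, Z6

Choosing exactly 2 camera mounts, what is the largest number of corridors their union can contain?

8

Choosing K1, K3 covers {Z14, Z8, Z1, Z2, Z13, Z12, Z4, Z6} — 8 corridors.
No choice of 2 camera mounts does better; here Z11 is left uncovered.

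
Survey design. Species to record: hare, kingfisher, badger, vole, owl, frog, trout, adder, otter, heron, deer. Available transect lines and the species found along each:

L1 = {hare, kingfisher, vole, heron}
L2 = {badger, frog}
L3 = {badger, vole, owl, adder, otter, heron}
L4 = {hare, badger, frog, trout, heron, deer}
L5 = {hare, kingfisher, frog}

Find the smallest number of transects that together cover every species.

L1, L3, L4 together cover {hare, kingfisher, badger, vole, owl, frog, trout, adder, otter, heron, deer} — every species.
No 2 of the 5 transects cover everything (all 10 pairs fall short), so 3 is minimum.

3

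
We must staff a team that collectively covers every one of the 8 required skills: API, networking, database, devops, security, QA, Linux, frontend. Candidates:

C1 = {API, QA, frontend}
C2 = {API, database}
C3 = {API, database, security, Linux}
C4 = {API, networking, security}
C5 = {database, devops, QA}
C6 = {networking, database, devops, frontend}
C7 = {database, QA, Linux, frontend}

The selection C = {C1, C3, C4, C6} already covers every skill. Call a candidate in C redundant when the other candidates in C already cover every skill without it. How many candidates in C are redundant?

Drop C1: QA uncovered — not redundant.
Drop C3: Linux uncovered — not redundant.
Drop C4: the rest still cover every skill — redundant.
Drop C6: devops uncovered — not redundant.
1 redundant: C4.

1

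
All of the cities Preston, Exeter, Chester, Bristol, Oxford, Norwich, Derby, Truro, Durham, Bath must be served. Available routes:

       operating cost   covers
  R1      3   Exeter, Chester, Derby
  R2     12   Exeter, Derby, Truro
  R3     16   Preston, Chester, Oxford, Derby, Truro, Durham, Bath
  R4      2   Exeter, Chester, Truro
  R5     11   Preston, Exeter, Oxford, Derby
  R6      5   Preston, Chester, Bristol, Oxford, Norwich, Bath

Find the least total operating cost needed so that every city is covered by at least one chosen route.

R3, R4, R6 cover every city at operating cost 16 + 2 + 5 = 23.
Any cover uses at least 3 routes; among all covering selections none totals below 23.
Greedy by coverage-per-operating cost would pick R4, R6, R1, R3 for 26 — worse than the optimum 23.

23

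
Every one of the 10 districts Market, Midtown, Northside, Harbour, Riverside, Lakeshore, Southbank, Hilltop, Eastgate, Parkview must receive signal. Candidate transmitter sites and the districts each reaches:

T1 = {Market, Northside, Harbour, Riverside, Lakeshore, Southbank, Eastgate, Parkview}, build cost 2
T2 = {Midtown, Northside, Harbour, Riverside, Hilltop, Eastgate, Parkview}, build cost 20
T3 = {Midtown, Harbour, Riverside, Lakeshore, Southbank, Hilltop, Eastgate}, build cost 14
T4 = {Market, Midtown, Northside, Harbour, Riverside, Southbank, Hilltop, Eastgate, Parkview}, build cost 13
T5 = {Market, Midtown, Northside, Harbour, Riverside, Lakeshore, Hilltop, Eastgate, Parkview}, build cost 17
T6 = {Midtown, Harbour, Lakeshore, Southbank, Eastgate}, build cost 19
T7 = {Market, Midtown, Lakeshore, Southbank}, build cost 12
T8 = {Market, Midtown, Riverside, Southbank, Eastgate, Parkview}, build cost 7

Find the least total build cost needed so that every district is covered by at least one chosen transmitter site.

15

T1, T4 cover every district at build cost 2 + 13 = 15.
Any cover uses at least 2 transmitter sites; among all covering selections none totals below 15.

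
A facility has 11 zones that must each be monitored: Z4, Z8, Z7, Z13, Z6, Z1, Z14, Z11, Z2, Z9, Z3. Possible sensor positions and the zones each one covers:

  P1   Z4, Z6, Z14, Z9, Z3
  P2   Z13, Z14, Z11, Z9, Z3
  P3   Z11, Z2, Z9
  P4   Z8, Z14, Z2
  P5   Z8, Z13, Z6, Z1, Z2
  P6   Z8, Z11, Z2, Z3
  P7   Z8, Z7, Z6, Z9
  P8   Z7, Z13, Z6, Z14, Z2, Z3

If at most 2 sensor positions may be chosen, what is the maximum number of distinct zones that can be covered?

Choosing P1, P5 covers {Z4, Z8, Z13, Z6, Z1, Z14, Z2, Z9, Z3} — 9 zones.
No choice of 2 sensor positions does better; here Z7, Z11 are left uncovered.

9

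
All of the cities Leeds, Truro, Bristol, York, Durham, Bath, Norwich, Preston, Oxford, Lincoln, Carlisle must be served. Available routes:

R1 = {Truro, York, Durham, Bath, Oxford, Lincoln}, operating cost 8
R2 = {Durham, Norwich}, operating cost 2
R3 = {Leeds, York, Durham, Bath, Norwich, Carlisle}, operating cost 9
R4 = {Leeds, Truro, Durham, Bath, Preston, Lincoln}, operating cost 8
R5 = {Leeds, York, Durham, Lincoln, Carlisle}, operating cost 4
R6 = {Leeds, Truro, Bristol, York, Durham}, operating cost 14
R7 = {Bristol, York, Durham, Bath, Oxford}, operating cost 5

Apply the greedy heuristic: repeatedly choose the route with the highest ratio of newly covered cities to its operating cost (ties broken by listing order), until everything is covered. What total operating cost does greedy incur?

Pick 1: R5 adds 5 new (Leeds, York, Durham, Lincoln, Carlisle) at operating cost 4 (ratio 5/4).
Pick 2: R7 adds 3 new (Bristol, Bath, Oxford) at operating cost 5 (ratio 3/5).
Pick 3: R2 adds 1 new (Norwich) at operating cost 2 (ratio 1/2).
Pick 4: R4 adds 2 new (Truro, Preston) at operating cost 8 (ratio 2/8).
Greedy total operating cost: 4 + 5 + 2 + 8 = 19.

19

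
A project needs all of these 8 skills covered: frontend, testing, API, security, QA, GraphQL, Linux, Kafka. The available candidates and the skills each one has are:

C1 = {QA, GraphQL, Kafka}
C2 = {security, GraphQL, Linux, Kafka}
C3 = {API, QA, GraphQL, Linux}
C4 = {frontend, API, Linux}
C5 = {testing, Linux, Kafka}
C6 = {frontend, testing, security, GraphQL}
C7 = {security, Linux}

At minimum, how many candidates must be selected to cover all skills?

C1, C3, C6 together cover {frontend, testing, API, security, QA, GraphQL, Linux, Kafka} — every skill.
No 2 of the 7 candidates cover everything (all 21 pairs fall short), so 3 is minimum.

3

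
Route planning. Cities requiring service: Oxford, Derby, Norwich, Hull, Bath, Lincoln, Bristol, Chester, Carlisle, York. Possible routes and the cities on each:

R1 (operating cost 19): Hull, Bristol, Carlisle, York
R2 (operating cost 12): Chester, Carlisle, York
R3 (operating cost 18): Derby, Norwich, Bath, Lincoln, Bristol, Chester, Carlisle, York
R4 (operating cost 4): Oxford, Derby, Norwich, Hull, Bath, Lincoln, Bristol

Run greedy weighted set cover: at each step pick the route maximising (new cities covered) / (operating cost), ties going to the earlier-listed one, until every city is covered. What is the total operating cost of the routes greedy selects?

Pick 1: R4 adds 7 new (Oxford, Derby, Norwich, Hull, Bath, Lincoln, Bristol) at operating cost 4 (ratio 7/4).
Pick 2: R2 adds 3 new (Chester, Carlisle, York) at operating cost 12 (ratio 3/12).
Greedy total operating cost: 4 + 12 = 16.

16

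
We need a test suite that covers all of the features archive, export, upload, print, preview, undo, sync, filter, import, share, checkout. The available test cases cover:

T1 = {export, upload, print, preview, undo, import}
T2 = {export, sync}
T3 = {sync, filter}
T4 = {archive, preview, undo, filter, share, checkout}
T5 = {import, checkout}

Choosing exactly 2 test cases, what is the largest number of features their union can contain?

Choosing T1, T4 covers {archive, export, upload, print, preview, undo, filter, import, share, checkout} — 10 features.
No choice of 2 test cases does better; here sync is left uncovered.

10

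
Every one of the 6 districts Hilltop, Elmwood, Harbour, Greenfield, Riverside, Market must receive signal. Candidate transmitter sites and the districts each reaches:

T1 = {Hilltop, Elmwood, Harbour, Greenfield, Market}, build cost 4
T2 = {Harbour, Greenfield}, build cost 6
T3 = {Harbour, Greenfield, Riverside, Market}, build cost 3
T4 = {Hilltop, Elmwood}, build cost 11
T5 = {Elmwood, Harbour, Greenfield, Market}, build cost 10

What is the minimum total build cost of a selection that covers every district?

T1, T3 cover every district at build cost 4 + 3 = 7.
Any cover uses at least 2 transmitter sites; among all covering selections none totals below 7.

7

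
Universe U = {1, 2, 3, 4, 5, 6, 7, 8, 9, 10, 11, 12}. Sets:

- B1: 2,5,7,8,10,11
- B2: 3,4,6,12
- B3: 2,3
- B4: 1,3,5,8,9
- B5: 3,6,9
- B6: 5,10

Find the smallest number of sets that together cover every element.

3

B1, B2, B4 together cover {1, 2, 3, 4, 5, 6, 7, 8, 9, 10, 11, 12} — every element.
No 2 of the 6 sets cover everything (all 15 pairs fall short), so 3 is minimum.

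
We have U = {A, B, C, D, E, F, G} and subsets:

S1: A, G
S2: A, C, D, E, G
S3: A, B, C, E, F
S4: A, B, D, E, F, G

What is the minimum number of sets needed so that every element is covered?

2

S2, S3 together cover {A, B, C, D, E, F, G} — every element.
No single set contains all 7 elements, so 2 is optimal.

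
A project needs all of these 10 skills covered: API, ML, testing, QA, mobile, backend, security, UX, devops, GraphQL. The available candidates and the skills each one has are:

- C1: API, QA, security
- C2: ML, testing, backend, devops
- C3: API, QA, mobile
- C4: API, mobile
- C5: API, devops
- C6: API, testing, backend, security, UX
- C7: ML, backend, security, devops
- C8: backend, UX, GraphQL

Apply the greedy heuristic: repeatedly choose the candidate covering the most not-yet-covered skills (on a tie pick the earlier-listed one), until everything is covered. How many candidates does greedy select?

Pick 1: C6 covers 5 new skills (API, testing, backend, security, UX).
Pick 2: C2 covers 2 new skills (ML, devops).
Pick 3: C3 covers 2 new skills (QA, mobile).
Pick 4: C8 covers 1 new skills (GraphQL).
Greedy uses 4 candidates.

4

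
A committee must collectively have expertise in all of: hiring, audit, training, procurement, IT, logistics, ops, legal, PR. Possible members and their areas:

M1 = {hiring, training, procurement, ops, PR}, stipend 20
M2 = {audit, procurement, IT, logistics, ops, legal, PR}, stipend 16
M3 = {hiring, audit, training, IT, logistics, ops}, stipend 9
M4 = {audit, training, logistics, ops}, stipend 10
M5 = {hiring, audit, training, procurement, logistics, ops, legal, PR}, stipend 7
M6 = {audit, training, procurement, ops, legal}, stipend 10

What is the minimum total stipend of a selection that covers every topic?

M3, M5 cover every topic at stipend 9 + 7 = 16.
Any cover uses at least 2 members; among all covering selections none totals below 16.

16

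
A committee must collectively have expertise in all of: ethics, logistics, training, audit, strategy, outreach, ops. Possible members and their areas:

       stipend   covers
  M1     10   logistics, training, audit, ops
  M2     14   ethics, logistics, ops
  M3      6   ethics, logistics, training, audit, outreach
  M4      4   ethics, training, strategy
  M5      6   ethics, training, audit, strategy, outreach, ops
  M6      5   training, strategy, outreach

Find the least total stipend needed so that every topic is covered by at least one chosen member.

12

M3, M5 cover every topic at stipend 6 + 6 = 12.
Any cover uses at least 2 members; among all covering selections none totals below 12.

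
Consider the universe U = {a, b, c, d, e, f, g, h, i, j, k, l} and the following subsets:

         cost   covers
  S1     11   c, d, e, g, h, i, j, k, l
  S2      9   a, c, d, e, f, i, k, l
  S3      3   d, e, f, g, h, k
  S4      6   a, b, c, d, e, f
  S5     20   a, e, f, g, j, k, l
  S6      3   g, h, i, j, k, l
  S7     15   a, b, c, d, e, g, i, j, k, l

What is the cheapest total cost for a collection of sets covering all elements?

9

S4, S6 cover every element at cost 6 + 3 = 9.
Any cover uses at least 2 sets; among all covering selections none totals below 9.
Greedy by coverage-per-cost would pick S3, S6, S4 for 12 — worse than the optimum 9.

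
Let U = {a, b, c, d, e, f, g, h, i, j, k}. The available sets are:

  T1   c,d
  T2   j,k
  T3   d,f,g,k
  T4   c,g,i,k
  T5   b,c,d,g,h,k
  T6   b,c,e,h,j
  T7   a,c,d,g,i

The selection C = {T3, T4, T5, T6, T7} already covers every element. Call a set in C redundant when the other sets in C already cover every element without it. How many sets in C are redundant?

Drop T3: f uncovered — not redundant.
Drop T4: the rest still cover every element — redundant.
Drop T5: the rest still cover every element — redundant.
Drop T6: e, j uncovered — not redundant.
Drop T7: a uncovered — not redundant.
2 redundant: T4, T5.

2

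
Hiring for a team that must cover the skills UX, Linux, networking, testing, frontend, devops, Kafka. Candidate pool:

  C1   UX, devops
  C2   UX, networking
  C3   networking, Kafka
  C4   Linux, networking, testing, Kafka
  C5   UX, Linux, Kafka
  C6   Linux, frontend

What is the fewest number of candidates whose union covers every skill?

C1, C4, C6 together cover {UX, Linux, networking, testing, frontend, devops, Kafka} — every skill.
No 2 of the 6 candidates cover everything (all 15 pairs fall short), so 3 is minimum.

3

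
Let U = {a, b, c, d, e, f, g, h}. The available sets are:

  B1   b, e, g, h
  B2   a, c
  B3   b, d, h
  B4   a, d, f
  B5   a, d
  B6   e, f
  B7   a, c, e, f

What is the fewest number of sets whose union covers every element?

B1, B2, B4 together cover {a, b, c, d, e, f, g, h} — every element.
No 2 of the 7 sets cover everything (all 21 pairs fall short), so 3 is minimum.

3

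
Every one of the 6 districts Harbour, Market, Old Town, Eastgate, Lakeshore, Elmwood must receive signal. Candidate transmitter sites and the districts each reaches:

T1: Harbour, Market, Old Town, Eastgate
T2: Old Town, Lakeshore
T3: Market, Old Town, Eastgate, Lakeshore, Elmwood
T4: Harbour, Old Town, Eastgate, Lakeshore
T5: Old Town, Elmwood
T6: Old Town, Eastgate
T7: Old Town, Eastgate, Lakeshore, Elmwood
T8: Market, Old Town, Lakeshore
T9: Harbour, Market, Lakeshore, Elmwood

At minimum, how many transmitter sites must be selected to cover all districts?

T1, T3 together cover {Harbour, Market, Old Town, Eastgate, Lakeshore, Elmwood} — every district.
No single transmitter site contains all 6 districts, so 2 is optimal.

2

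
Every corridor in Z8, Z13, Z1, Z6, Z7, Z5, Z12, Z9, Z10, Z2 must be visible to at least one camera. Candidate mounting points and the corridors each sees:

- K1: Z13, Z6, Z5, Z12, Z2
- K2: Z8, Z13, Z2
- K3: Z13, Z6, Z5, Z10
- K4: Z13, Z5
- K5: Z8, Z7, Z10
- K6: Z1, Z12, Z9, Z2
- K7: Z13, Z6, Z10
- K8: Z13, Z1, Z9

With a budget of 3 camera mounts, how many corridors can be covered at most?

10

Choosing K1, K5, K6 covers {Z8, Z13, Z1, Z6, Z7, Z5, Z12, Z9, Z10, Z2} — 10 corridors.
That is all 10 corridors.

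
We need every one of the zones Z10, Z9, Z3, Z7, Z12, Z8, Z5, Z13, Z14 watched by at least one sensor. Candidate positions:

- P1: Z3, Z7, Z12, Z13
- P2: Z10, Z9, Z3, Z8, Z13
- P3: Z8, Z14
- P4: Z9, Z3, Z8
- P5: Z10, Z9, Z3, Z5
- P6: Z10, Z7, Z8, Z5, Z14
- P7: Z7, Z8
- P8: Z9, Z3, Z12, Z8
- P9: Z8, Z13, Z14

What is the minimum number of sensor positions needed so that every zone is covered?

3

P1, P2, P6 together cover {Z10, Z9, Z3, Z7, Z12, Z8, Z5, Z13, Z14} — every zone.
No 2 of the 9 sensor positions cover everything (all 36 pairs fall short), so 3 is minimum.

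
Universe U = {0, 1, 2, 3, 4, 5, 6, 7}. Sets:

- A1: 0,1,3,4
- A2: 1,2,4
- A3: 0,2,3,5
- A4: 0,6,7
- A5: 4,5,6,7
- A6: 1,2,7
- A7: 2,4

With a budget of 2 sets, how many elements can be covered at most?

Choosing A1, A5 covers {0, 1, 3, 4, 5, 6, 7} — 7 elements.
No choice of 2 sets does better; here 2 is left uncovered.

7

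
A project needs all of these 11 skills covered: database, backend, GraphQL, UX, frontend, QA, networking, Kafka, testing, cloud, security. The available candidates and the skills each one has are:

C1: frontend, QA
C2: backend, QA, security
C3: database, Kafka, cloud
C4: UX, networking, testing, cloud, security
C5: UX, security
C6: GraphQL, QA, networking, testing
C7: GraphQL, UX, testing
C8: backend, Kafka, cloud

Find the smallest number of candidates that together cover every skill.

C1, C2, C3, C4, C6 together cover {database, backend, GraphQL, UX, frontend, QA, networking, Kafka, testing, cloud, security} — every skill.
No 4 of the 8 candidates cover everything (all 70 size-4 selections fall short), so 5 is minimum.

5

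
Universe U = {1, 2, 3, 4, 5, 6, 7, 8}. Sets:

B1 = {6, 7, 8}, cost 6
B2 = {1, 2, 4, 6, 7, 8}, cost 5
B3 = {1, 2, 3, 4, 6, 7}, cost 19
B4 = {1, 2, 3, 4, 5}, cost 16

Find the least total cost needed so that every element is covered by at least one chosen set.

21

B2, B4 cover every element at cost 5 + 16 = 21.
Any cover uses at least 2 sets; among all covering selections none totals below 21.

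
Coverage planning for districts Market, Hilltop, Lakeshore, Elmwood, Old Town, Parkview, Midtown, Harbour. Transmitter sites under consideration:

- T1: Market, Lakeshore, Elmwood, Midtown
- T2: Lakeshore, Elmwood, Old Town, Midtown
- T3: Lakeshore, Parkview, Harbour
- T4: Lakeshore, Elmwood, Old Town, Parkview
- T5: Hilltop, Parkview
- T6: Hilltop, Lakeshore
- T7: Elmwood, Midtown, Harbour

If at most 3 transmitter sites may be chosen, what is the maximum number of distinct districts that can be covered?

7

Choosing T1, T2, T3 covers {Market, Lakeshore, Elmwood, Old Town, Parkview, Midtown, Harbour} — 7 districts.
No choice of 3 transmitter sites does better; here Hilltop is left uncovered.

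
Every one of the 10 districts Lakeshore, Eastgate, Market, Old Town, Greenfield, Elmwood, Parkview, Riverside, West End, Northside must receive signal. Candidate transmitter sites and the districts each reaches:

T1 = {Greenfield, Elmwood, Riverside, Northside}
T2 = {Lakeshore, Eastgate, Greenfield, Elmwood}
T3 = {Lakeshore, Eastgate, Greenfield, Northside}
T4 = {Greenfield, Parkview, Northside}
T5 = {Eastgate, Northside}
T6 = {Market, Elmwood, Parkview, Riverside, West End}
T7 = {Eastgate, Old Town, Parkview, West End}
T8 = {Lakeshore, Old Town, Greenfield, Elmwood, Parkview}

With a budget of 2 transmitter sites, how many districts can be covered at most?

9

Choosing T3, T6 covers {Lakeshore, Eastgate, Market, Greenfield, Elmwood, Parkview, Riverside, West End, Northside} — 9 districts.
No choice of 2 transmitter sites does better; here Old Town is left uncovered.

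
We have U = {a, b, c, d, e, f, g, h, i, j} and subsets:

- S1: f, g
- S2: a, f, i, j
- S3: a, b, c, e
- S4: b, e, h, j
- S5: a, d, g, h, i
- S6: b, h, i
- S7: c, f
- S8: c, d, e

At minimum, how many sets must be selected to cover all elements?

3

S2, S3, S5 together cover {a, b, c, d, e, f, g, h, i, j} — every element.
No 2 of the 8 sets cover everything (all 28 pairs fall short), so 3 is minimum.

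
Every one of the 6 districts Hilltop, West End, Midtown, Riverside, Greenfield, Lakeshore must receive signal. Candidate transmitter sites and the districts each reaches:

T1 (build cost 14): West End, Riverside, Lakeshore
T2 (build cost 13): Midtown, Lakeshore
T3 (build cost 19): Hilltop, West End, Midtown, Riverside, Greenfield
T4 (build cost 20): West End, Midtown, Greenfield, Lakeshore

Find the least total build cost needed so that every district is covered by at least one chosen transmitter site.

T2, T3 cover every district at build cost 13 + 19 = 32.
Any cover uses at least 2 transmitter sites; among all covering selections none totals below 32.

32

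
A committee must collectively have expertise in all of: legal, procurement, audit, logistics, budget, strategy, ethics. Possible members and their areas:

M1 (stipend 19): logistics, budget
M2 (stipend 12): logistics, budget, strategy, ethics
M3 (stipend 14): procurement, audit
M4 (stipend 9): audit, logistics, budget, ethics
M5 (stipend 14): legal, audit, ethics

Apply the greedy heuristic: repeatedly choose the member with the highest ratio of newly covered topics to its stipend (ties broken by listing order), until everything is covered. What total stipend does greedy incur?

49

Pick 1: M4 adds 4 new (audit, logistics, budget, ethics) at stipend 9 (ratio 4/9).
Pick 2: M2 adds 1 new (strategy) at stipend 12 (ratio 1/12).
Pick 3: M3 adds 1 new (procurement) at stipend 14 (ratio 1/14).
Pick 4: M5 adds 1 new (legal) at stipend 14 (ratio 1/14).
Greedy total stipend: 9 + 12 + 14 + 14 = 49. (The true optimum is 40, so greedy overshoots here.)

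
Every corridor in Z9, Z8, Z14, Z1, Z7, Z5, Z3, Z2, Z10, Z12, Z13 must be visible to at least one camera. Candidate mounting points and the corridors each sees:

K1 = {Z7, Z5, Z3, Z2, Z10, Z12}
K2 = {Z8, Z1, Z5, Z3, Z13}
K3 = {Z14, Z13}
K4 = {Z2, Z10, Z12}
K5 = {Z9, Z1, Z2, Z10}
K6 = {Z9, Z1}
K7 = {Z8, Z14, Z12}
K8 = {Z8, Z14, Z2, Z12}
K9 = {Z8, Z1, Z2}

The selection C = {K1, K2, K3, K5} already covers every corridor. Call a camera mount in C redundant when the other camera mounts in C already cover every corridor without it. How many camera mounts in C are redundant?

0

Drop K1: Z7, Z12 uncovered — not redundant.
Drop K2: Z8 uncovered — not redundant.
Drop K3: Z14 uncovered — not redundant.
Drop K5: Z9 uncovered — not redundant.
None of the camera mounts in C is redundant.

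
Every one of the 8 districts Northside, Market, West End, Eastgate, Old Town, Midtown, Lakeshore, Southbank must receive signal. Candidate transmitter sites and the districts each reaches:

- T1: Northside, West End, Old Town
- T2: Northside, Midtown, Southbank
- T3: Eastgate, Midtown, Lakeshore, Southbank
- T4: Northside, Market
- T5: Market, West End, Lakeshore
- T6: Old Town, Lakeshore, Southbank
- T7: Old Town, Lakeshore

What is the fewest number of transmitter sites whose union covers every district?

T1, T3, T4 together cover {Northside, Market, West End, Eastgate, Old Town, Midtown, Lakeshore, Southbank} — every district.
No 2 of the 7 transmitter sites cover everything (all 21 pairs fall short), so 3 is minimum.

3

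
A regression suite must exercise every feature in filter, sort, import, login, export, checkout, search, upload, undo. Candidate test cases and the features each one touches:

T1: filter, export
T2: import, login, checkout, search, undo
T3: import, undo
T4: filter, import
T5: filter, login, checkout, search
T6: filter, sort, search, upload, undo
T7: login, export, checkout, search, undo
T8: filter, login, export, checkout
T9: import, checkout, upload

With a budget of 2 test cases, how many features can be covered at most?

Choosing T2, T6 covers {filter, sort, import, login, checkout, search, upload, undo} — 8 features.
No choice of 2 test cases does better; here export is left uncovered.

8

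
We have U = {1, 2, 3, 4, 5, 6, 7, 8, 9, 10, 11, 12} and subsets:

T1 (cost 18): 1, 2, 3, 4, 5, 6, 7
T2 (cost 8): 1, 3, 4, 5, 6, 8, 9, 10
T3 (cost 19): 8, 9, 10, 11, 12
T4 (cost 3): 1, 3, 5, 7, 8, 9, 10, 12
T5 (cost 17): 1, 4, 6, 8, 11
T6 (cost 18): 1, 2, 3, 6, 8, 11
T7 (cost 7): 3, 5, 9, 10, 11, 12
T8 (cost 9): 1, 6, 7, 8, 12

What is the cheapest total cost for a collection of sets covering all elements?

28

T1, T4, T7 cover every element at cost 18 + 3 + 7 = 28.
Any cover uses at least 2 sets; among all covering selections none totals below 28.
Greedy by coverage-per-cost would pick T4, T2, T7, T1 for 36 — worse than the optimum 28.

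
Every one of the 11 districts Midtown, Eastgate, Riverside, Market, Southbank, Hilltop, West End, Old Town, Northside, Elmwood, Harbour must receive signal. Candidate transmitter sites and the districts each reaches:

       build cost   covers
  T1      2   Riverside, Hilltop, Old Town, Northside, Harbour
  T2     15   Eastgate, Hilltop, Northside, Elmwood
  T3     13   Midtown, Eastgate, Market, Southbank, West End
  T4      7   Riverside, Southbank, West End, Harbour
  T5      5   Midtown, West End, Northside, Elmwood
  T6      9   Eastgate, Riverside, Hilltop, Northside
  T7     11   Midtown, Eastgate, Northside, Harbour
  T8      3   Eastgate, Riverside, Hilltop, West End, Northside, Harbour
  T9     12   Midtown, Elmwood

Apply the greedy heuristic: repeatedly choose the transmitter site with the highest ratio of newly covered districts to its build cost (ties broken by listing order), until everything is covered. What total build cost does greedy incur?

Pick 1: T1 adds 5 new (Riverside, Hilltop, Old Town, Northside, Harbour) at build cost 2 (ratio 5/2).
Pick 2: T8 adds 2 new (Eastgate, West End) at build cost 3 (ratio 2/3).
Pick 3: T5 adds 2 new (Midtown, Elmwood) at build cost 5 (ratio 2/5).
Pick 4: T3 adds 2 new (Market, Southbank) at build cost 13 (ratio 2/13).
Greedy total build cost: 2 + 3 + 5 + 13 = 23. (The true optimum is 20, so greedy overshoots here.)

23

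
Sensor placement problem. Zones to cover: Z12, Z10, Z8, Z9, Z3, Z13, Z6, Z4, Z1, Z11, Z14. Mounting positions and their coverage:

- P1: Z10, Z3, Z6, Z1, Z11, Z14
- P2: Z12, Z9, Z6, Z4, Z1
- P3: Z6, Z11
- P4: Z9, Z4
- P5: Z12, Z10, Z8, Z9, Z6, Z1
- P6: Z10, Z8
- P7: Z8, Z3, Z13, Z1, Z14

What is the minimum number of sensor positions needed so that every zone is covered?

P1, P2, P7 together cover {Z12, Z10, Z8, Z9, Z3, Z13, Z6, Z4, Z1, Z11, Z14} — every zone.
No 2 of the 7 sensor positions cover everything (all 21 pairs fall short), so 3 is minimum.

3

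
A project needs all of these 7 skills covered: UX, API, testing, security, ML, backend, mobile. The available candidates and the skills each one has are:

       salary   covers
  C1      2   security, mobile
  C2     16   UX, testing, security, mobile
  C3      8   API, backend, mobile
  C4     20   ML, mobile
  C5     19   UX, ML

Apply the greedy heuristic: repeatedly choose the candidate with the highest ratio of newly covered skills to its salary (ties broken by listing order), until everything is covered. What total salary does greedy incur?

Pick 1: C1 adds 2 new (security, mobile) at salary 2 (ratio 2/2).
Pick 2: C3 adds 2 new (API, backend) at salary 8 (ratio 2/8).
Pick 3: C2 adds 2 new (UX, testing) at salary 16 (ratio 2/16).
Pick 4: C5 adds 1 new (ML) at salary 19 (ratio 1/19).
Greedy total salary: 2 + 8 + 16 + 19 = 45. (The true optimum is 43, so greedy overshoots here.)

45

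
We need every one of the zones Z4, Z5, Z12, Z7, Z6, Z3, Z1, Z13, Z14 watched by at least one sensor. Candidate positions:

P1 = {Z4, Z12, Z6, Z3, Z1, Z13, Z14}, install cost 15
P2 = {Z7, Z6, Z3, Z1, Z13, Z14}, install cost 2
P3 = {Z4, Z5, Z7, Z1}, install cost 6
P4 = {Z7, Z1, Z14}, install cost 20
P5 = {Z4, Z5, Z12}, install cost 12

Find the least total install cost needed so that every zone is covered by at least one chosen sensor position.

14

P2, P5 cover every zone at install cost 2 + 12 = 14.
Any cover uses at least 2 sensor positions; among all covering selections none totals below 14.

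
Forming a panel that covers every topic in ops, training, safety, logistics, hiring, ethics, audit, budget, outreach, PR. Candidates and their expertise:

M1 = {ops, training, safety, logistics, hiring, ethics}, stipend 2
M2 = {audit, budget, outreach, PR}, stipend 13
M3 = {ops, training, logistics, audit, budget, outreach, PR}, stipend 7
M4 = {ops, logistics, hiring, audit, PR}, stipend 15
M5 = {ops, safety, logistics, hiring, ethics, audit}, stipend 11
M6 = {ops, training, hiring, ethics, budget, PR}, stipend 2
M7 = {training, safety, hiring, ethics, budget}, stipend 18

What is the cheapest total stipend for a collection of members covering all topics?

M1, M3 cover every topic at stipend 2 + 7 = 9.
Any cover uses at least 2 members; among all covering selections none totals below 9.
Greedy by coverage-per-stipend would pick M1, M6, M3 for 11 — worse than the optimum 9.

9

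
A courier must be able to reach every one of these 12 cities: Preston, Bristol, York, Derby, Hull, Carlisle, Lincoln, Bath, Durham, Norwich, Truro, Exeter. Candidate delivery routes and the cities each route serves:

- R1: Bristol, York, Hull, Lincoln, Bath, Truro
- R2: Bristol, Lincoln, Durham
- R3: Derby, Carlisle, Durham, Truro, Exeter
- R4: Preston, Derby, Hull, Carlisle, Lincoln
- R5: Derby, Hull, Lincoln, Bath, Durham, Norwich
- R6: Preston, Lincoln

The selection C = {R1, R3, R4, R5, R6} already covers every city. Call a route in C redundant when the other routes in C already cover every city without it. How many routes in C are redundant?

Drop R1: Bristol, York uncovered — not redundant.
Drop R3: Exeter uncovered — not redundant.
Drop R4: the rest still cover every city — redundant.
Drop R5: Norwich uncovered — not redundant.
Drop R6: the rest still cover every city — redundant.
2 redundant: R4, R6.

2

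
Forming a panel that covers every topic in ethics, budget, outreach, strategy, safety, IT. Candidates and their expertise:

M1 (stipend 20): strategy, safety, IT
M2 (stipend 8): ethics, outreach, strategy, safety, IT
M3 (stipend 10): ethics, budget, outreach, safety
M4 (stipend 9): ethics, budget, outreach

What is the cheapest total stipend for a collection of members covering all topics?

M2, M4 cover every topic at stipend 8 + 9 = 17.
Any cover uses at least 2 members; among all covering selections none totals below 17.

17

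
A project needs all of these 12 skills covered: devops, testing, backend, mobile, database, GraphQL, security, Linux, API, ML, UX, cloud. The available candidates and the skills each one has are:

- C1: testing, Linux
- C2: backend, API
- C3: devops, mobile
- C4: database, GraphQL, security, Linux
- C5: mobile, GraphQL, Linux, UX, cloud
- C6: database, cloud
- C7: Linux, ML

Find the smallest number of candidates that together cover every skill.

6

C1, C2, C3, C4, C5, C7 together cover {devops, testing, backend, mobile, database, GraphQL, security, Linux, API, ML, UX, cloud} — every skill.
No 5 of the 7 candidates cover everything (all 21 size-5 selections fall short), so 6 is minimum.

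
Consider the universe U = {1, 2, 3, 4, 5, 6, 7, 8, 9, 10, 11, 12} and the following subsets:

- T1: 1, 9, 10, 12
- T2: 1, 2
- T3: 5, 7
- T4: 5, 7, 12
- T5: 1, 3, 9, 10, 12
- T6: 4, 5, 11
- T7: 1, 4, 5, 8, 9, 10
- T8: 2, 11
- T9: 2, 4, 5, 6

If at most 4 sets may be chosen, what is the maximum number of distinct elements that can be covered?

Choosing T3, T5, T6, T9 covers {1, 2, 3, 4, 5, 6, 7, 9, 10, 11, 12} — 11 elements.
No choice of 4 sets does better; here 8 is left uncovered.

11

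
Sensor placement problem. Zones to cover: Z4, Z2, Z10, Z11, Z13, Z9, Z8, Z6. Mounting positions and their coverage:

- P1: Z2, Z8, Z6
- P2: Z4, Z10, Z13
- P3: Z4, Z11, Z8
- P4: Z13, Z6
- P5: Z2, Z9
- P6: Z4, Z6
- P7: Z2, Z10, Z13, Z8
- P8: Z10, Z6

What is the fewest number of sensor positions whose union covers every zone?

4

P1, P2, P3, P5 together cover {Z4, Z2, Z10, Z11, Z13, Z9, Z8, Z6} — every zone.
No 3 of the 8 sensor positions cover everything (all 56 triples fall short), so 4 is minimum.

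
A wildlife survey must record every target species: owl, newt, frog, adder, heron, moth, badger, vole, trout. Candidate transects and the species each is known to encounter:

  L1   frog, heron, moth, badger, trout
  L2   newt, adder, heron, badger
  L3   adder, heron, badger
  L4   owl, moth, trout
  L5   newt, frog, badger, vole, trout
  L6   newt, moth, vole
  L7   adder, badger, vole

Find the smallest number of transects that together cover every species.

3

L2, L4, L5 together cover {owl, newt, frog, adder, heron, moth, badger, vole, trout} — every species.
No 2 of the 7 transects cover everything (all 21 pairs fall short), so 3 is minimum.
Greedy (largest uncovered first) would take L1, L2, L4, L5 — 4 transects — but 3 suffice.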